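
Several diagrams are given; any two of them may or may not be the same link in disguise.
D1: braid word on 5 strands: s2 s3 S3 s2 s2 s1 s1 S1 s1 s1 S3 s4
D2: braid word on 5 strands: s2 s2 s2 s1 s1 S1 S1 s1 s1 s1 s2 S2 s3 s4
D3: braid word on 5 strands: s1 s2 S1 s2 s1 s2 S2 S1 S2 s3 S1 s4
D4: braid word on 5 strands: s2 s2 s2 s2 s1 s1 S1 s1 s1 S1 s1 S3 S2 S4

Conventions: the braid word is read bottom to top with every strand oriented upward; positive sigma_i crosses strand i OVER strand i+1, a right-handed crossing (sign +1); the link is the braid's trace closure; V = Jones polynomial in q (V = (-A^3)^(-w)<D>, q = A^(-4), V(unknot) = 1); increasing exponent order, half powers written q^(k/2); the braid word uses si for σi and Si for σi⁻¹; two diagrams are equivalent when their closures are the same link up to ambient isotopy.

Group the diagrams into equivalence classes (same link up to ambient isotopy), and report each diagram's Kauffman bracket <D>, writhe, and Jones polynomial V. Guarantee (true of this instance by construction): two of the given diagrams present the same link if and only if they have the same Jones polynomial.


equivalence classes: {D1, D2, D4} | {D3}
D1 (bracket A^-14 - 2A^-10 + A^-6 - 2A^-2 + 2A^2 + A^10; 12 crossings at w = +6): V = q^2 + 2q^4 - 2q^5 + q^6 - 2q^7 + q^8
V(D2) = q^2 + 2q^4 - 2q^5 + q^6 - 2q^7 + q^8  [14 crossings, <D> = A^-8 - 2A^-4 + 1 - 2A^4 + 2A^8 + A^16, w = +8]
V(D3) = 1  (w +2, c 12, <D> = A^6)
V(D4) = q^2 + 2q^4 - 2q^5 + q^6 - 2q^7 + q^8  (w +4, c 14, <D> = A^-20 - 2A^-16 + A^-12 - 2A^-8 + 2A^-4 + A^4)
key observation: 2 values of V(q) split the 4 diagrams


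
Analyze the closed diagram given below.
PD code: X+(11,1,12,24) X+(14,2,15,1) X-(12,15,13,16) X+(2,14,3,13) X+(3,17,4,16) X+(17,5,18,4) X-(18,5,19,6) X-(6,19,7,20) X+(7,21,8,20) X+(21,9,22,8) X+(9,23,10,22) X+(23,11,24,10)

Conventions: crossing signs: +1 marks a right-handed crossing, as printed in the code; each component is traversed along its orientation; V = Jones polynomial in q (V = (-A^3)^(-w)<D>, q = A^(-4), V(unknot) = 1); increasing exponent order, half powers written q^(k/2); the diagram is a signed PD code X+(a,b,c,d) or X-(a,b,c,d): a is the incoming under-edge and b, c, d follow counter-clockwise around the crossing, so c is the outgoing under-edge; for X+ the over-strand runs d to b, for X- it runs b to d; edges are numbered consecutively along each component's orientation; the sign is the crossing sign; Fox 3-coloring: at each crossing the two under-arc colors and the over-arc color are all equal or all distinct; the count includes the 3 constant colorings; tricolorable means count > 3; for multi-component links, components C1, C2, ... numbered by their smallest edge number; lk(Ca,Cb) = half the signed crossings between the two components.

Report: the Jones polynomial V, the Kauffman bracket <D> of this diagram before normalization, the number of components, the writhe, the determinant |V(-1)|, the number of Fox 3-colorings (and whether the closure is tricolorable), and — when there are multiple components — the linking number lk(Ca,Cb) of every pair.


Jones polynomial: V(q) = q^2 - q^3 + 2q^4 - 2q^5 + 3q^6 - 2q^7 + q^8 - q^9
<D> = -A^-18 + A^-14 - 2A^-10 + 3A^-6 - 2A^-2 + 2A^2 - A^6 + A^10; writhe +6
components 1, writhe +6 (12 crossings)
3-colorings: 3 of 3^12, det 13 — not tricolorable
note: V spans 7 powers of q: at least 7 crossings in any diagram


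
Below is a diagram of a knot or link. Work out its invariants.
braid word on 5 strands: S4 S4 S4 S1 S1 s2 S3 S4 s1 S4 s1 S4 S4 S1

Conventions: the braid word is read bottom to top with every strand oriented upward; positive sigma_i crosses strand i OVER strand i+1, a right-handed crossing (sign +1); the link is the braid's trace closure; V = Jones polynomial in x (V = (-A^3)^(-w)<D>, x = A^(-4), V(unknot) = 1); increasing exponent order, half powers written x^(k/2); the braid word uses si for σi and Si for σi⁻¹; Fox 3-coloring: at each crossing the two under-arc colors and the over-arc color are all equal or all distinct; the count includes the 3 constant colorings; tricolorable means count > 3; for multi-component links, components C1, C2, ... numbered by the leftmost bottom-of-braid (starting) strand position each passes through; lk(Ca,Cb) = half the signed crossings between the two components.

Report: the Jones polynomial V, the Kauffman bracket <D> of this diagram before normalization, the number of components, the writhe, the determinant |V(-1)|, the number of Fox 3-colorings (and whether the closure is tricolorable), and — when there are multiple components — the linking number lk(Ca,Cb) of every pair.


V = -x^-10 + x^-9 - x^-8 + x^-7 - x^-6 + x^-5 + x^-3
<D> = A^-12 + A^-4 - 1 + A^4 - A^8 + A^12 - A^16 (w = -8)
1 component over 14 crossings, w = -8
3 Fox colorings among 3^14, |V(-1)| = 7: not tricolorable
why: V spans 7 powers of x: at least 7 crossings in any diagram


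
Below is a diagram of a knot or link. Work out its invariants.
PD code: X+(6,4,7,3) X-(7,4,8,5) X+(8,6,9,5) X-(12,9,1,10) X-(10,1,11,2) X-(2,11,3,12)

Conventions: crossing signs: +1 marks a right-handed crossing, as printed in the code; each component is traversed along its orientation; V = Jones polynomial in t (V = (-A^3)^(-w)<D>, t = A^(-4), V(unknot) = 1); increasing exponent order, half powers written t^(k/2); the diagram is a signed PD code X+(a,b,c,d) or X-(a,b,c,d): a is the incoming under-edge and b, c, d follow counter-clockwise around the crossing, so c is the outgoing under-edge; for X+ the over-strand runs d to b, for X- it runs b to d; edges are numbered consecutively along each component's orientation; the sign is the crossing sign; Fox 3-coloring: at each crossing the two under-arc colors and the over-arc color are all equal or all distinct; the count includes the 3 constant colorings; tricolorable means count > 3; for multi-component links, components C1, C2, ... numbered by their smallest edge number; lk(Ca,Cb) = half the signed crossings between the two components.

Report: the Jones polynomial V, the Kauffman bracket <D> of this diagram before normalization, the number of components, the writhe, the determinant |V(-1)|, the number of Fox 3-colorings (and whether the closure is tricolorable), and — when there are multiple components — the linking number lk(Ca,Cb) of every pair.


Jones polynomial: V(t) = -t^-4 + t^-3 + t^-1
<D> = A^-2 + A^6 - A^10; writhe -2
components 1, writhe -2 (6 crossings)
3-colorings: 9 of 3^6, det 3 — tricolorable
note: V spans 3 powers of t: at least 3 crossings in any diagram


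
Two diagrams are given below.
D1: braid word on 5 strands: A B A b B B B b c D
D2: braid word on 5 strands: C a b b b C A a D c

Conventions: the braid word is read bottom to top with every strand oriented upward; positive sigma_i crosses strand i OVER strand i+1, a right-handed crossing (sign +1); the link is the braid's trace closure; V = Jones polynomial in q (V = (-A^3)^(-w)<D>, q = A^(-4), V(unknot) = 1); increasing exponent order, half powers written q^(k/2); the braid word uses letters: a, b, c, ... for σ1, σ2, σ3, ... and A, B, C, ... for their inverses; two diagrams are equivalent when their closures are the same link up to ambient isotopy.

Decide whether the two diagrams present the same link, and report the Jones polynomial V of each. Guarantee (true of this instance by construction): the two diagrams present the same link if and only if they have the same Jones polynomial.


same link: no
V(D1) = -q^-4 + q^-3 + q^-1  [10 crossings, <D> = A^-8 + 1 - A^4, w = -4]
V(D2) = q + q^3 - q^4  [10 crossings, <D> = -A^-10 + A^-6 + A^2, w = +2]
insight: comparing 2 Jones polynomials yields 2 groups


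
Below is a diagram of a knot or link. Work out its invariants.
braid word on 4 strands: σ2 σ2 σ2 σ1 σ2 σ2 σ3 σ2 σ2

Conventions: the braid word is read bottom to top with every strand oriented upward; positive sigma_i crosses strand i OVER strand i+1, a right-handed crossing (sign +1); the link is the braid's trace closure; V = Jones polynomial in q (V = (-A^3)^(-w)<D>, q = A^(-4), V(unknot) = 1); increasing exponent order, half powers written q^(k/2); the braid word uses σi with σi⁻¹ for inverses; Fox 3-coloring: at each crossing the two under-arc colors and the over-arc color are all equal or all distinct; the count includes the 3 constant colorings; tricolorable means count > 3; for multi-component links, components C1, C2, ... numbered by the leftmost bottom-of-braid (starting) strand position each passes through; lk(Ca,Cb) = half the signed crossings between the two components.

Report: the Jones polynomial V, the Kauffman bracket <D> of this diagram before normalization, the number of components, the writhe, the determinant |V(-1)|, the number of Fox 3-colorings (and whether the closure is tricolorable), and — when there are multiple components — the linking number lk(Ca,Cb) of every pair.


Jones polynomial: V(q) = q^3 + q^5 - q^6 + q^7 - q^8 + q^9 - q^10
<D> = A^-13 - A^-9 + A^-5 - A^-1 + A^3 - A^7 - A^15; writhe +9
components 1, writhe +9 (9 crossings)
3-colorings: 3 of 3^9, det 7 — not tricolorable
note: det 7 = |V(-1)|; not divisible by 3, so not tricolorable


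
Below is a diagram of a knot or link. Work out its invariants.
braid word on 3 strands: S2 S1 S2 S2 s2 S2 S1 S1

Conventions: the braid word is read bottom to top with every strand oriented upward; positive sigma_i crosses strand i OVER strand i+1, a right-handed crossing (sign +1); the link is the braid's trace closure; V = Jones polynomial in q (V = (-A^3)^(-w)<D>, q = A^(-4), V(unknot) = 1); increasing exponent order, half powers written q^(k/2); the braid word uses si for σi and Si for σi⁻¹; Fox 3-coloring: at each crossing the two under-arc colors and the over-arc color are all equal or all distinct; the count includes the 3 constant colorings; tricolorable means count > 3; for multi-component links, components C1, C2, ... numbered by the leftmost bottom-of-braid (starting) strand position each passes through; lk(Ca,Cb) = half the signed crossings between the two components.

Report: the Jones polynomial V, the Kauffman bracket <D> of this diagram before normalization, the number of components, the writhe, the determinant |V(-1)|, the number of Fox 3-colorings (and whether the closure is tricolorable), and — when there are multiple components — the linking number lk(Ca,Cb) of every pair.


V(q) = -q^-7 + q^-6 - q^-5 + q^-4 + q^-2
bracket: A^-10 + A^-2 - A^2 + A^6 - A^10, w = -6
1 component, writhe -6, over 8 crossings
det 5, colorings 3 of 3^8 — not tricolorable
observation: |V(-1)| = 5: so not tricolorable, since 3 does not divide 5


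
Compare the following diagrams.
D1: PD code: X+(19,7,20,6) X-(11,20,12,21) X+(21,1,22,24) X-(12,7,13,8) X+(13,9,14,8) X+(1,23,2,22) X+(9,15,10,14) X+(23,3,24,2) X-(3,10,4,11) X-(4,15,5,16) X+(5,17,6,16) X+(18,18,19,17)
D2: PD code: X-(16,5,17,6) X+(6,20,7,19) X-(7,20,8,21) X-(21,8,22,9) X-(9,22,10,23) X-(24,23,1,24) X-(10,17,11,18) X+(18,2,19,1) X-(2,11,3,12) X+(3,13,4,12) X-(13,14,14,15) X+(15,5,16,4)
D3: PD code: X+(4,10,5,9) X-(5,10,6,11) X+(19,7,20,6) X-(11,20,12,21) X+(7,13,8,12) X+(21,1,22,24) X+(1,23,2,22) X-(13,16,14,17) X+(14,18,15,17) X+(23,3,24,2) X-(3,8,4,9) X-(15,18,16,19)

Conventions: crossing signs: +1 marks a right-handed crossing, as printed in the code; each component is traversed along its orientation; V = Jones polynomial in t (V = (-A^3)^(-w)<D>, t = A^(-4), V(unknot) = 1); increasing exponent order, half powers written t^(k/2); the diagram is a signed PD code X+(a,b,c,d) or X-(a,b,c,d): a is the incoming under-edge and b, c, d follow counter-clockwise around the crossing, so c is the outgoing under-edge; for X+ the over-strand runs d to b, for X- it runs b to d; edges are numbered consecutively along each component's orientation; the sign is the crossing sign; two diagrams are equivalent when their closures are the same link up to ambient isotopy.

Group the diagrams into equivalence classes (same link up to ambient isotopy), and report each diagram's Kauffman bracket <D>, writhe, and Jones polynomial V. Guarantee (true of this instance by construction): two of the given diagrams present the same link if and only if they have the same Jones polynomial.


grouping into links: {D1, D3} | {D2}
V(D1) = t^-1 - 1 + 2t - 3t^2 + 3t^3 - 2t^4 + 2t^5 - t^6  (w +4, c 12, <D> = -A^-12 + 2A^-8 - 2A^-4 + 3 - 3A^4 + 2A^8 - A^12 + A^16)
V(D2) = 1  (w -4, c 12, <D> = A^-12)
D3 (bracket -A^-18 + 2A^-14 - 2A^-10 + 3A^-6 - 3A^-2 + 2A^2 - A^6 + A^10; 12 crossings at w = +2): V = t^-1 - 1 + 2t - 3t^2 + 3t^3 - 2t^4 + 2t^5 - t^6
why: comparing 3 Jones polynomials yields 2 groups


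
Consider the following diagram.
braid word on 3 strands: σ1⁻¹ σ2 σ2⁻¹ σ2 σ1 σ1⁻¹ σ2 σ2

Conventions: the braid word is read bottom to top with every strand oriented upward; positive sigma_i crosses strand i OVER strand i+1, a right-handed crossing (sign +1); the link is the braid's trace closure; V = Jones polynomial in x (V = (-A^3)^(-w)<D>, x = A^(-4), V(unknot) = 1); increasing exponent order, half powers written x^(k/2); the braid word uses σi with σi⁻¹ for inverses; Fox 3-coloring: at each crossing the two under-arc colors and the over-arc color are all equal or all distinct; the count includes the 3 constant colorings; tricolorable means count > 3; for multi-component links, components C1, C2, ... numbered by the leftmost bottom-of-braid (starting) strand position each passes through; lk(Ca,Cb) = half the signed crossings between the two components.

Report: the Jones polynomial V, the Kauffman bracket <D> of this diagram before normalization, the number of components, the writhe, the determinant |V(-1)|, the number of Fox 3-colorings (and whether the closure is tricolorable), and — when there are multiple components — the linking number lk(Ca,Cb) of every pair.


Jones polynomial: V(x) = x + x^3 - x^4
<D> = -A^-10 + A^-6 + A^2; writhe +2
components 1, writhe +2 (8 crossings)
3-colorings: 9 of 3^8, det 3 — tricolorable
note: free reduction leaves σ1⁻¹ σ2 σ2 σ2 of the original 8 letters


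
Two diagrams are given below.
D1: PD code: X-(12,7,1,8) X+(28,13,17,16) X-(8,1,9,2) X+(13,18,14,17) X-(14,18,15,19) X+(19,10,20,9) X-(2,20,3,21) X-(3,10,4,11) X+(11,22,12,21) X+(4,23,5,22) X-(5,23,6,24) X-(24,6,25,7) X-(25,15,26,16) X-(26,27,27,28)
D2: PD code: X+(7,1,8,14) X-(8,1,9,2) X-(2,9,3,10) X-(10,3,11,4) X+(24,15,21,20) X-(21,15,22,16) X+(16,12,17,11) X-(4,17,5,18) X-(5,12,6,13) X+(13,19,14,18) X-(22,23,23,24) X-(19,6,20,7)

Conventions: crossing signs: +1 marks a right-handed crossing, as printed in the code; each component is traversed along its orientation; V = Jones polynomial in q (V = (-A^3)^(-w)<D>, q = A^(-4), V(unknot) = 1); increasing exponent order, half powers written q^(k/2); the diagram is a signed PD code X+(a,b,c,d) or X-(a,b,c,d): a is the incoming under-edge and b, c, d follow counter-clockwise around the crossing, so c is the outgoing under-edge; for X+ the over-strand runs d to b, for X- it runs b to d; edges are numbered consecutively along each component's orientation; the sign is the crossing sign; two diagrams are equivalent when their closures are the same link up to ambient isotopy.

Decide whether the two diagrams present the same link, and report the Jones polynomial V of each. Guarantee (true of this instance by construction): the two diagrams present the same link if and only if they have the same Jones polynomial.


equivalent: yes
V(D1) = -q^-6 + q^-3 + q^-2 + q^-1 + 2  (w -4, c 14, <D> = 2A^-12 + A^-8 + A^-4 + 1 - A^12)
D2 (bracket 2A^-12 + A^-8 + A^-4 + 1 - A^12; 12 crossings at w = -4): V = -q^-6 + q^-3 + q^-2 + q^-1 + 2
why: Reidemeister moves carry D1 (14 crossings) to D2 (12)


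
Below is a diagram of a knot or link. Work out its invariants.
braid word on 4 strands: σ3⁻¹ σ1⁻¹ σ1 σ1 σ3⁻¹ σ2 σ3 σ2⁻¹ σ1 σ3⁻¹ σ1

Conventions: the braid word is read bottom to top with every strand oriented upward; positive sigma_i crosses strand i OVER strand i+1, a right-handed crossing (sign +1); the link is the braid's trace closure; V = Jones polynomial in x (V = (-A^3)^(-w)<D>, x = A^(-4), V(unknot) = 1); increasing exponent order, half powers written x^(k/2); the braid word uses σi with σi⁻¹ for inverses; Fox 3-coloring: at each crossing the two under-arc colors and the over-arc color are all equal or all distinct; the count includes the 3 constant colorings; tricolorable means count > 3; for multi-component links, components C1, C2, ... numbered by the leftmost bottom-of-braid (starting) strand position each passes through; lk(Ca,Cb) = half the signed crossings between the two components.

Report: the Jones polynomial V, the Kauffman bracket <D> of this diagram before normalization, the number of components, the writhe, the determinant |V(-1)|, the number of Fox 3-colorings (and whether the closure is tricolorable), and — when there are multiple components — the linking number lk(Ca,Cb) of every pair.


V(x) = -x^-3 + x^-2 - x^-1 + 3 - x + x^2 - x^3
bracket: A^-9 - A^-5 + A^-1 - 3A^3 + A^7 - A^11 + A^15, w = +1
1 component, writhe +1, over 11 crossings
det 9, colorings 27 of 3^11 — tricolorable
observation: |V(-1)| = 9: so tricolorable, since 3 divides 9


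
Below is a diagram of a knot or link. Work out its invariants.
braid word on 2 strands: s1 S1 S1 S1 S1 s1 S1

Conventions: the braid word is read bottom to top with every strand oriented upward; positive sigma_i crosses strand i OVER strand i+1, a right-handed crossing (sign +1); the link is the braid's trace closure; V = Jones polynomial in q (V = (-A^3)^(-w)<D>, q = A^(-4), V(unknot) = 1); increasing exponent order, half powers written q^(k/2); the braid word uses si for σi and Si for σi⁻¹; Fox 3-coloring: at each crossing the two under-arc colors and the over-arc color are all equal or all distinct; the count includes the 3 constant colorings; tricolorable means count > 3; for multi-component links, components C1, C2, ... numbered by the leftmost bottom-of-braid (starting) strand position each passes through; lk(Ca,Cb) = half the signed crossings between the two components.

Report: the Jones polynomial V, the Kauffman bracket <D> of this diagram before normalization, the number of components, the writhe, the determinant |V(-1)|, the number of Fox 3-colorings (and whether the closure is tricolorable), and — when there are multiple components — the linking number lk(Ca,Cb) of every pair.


Jones polynomial: V(q) = -q^-4 + q^-3 + q^-1
<D> = -A^-5 - A^3 + A^7; writhe -3
components 1, writhe -3 (7 crossings)
3-colorings: 9 of 3^7, det 3 — tricolorable
note: inverse pairs cancel, leaving σ1⁻¹ σ1⁻¹ σ1⁻¹


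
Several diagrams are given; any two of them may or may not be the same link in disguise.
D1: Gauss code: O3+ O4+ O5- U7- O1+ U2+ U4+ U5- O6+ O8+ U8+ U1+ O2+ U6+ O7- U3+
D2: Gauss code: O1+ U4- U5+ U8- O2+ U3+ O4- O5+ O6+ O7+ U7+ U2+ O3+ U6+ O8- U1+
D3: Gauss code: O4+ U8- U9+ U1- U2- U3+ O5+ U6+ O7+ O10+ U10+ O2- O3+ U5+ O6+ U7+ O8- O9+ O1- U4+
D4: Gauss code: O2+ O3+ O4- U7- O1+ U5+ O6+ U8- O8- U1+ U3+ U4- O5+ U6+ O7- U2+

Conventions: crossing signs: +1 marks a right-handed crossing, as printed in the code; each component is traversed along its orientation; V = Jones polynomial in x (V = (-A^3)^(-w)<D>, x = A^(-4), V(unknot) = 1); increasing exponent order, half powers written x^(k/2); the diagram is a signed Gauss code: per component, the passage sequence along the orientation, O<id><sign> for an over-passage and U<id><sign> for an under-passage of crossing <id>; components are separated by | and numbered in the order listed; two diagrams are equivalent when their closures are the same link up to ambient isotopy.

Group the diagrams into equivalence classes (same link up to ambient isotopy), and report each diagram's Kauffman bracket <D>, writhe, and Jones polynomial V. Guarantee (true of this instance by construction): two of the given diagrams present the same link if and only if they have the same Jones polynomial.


equivalence classes: {D1, D2, D3, D4}
D1 (bracket -A^-4 + 1 + A^8; 8 crossings at w = +4): V = x + x^3 - x^4
V(D2) = x + x^3 - x^4  (w +4, c 8, <D> = -A^-4 + 1 + A^8)
D3 (bracket -A^-4 + 1 + A^8; 10 crossings at w = +4): V = x + x^3 - x^4
V(D4) = x + x^3 - x^4  (w +2, c 8, <D> = -A^-10 + A^-6 + A^2)
key observation: one V(x) for all 4 diagrams — one class (guaranteed)


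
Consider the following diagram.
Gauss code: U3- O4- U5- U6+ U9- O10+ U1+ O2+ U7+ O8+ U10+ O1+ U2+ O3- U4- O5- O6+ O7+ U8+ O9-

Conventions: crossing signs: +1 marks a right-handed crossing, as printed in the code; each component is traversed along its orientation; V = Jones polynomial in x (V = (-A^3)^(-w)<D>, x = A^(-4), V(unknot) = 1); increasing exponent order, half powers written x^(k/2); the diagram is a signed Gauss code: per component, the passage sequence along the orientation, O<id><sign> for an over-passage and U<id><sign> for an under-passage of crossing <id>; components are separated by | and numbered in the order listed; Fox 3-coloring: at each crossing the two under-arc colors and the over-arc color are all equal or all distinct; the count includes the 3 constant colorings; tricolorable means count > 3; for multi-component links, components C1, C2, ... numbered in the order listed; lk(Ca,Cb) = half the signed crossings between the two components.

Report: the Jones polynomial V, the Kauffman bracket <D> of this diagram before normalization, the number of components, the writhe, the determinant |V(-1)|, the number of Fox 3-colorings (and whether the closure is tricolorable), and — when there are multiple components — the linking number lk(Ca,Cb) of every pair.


V = -x^-2 + 2x^-1 - 3 + 5x - 4x^2 + 5x^3 - 4x^4 + 2x^5 - x^6
<D> = -A^-18 + 2A^-14 - 4A^-10 + 5A^-6 - 4A^-2 + 5A^2 - 3A^6 + 2A^10 - A^14 (w = +2)
1 component over 10 crossings, w = +2
9 Fox colorings among 3^10, |V(-1)| = 27: tricolorable
why: w = +2 shifts under R1 moves; the (-A^3)^(-2) factor cancels that in V


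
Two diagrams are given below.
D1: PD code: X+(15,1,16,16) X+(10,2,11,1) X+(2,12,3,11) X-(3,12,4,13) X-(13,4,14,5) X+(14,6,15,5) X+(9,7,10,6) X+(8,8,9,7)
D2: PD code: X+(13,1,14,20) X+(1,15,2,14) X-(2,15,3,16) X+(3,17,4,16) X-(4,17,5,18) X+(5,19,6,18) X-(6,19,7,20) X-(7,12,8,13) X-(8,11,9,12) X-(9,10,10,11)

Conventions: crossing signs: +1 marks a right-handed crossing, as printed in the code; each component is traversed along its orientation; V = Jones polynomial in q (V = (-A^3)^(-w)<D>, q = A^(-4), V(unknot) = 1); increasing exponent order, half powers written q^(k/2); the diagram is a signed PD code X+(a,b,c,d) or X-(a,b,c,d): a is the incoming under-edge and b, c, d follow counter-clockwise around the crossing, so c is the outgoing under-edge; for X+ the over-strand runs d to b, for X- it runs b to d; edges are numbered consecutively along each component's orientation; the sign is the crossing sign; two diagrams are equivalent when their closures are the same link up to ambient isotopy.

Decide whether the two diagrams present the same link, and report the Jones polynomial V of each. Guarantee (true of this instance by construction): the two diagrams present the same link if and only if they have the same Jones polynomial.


same link: yes
V(D1) = 1  [8 crossings, <D> = A^12, w = +4]
V(D2) = 1  (w -2, c 10, <D> = A^-6)
note: all 2 diagrams share one V(q), hence one class


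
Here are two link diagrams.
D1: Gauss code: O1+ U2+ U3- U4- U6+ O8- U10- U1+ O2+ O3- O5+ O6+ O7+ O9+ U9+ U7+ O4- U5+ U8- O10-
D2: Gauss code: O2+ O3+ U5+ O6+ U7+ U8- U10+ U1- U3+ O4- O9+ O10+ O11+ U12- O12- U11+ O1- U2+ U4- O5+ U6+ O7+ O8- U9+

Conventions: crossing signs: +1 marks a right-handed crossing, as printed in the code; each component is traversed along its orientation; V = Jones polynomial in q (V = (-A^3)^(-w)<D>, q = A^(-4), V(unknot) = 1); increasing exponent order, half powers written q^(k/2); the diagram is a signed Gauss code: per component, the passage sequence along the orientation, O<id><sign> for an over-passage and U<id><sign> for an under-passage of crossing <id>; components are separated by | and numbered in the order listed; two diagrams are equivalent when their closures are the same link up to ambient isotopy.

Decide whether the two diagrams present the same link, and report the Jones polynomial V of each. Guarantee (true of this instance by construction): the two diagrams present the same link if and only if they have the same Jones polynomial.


equivalent: no
D1 (bracket A^6; 10 crossings at w = +2): V = 1
D2 (bracket -A^-12 + A^-8 - A^-4 + 2 - A^4 + A^8; 12 crossings at w = +4): V = q - q^2 + 2q^3 - q^4 + q^5 - q^6
key observation: V(q) takes 2 values over 2 diagrams, fixing the grouping


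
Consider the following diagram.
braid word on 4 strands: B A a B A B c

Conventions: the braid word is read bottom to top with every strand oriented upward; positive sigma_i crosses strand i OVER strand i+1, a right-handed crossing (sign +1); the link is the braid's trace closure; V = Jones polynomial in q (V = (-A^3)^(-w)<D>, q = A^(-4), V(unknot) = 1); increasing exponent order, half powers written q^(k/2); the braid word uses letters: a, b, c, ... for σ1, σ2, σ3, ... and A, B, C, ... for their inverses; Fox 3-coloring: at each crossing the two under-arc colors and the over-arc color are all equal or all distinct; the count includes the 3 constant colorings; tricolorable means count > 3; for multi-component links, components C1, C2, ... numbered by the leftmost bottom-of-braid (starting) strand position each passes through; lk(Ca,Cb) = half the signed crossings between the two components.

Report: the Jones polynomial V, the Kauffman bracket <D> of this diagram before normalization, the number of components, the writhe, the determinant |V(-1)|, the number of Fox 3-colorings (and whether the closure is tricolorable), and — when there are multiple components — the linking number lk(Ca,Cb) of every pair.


V = -q^-4 + q^-3 + q^-1
<D> = -A^-5 - A^3 + A^7 (w = -3)
1 component over 7 crossings, w = -3
9 Fox colorings among 3^7, |V(-1)| = 3: tricolorable
why: w = -3 (over 7 crossings) is diagram-only; (-A^3)^(3) removes it from V


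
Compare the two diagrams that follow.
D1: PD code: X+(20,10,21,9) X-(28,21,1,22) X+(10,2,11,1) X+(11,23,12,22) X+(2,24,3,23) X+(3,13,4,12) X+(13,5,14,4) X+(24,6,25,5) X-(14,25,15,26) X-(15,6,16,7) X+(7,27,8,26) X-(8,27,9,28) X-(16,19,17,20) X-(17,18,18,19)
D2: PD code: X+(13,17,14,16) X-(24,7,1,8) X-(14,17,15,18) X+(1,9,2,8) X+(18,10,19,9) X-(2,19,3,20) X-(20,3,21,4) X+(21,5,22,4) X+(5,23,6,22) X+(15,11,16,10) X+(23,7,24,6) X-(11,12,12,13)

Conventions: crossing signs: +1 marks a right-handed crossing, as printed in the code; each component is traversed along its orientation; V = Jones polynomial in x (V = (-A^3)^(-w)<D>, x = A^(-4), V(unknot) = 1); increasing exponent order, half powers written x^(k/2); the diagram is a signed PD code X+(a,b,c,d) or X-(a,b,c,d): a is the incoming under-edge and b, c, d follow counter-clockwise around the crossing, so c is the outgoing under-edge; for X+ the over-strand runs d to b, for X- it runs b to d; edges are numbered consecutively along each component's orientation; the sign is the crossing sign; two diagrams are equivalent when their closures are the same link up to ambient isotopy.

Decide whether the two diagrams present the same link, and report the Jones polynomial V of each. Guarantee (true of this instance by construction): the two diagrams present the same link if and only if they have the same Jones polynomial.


same link: no
V(D1) = x - x^2 + 2x^3 - x^4 + x^5 - x^6  [14 crossings, <D> = -A^-18 + A^-14 - A^-10 + 2A^-6 - A^-2 + A^2, w = +2]
V(D2) = 1  [12 crossings, <D> = A^6, w = +2]
insight: 2 values of V(x) split the 2 diagrams


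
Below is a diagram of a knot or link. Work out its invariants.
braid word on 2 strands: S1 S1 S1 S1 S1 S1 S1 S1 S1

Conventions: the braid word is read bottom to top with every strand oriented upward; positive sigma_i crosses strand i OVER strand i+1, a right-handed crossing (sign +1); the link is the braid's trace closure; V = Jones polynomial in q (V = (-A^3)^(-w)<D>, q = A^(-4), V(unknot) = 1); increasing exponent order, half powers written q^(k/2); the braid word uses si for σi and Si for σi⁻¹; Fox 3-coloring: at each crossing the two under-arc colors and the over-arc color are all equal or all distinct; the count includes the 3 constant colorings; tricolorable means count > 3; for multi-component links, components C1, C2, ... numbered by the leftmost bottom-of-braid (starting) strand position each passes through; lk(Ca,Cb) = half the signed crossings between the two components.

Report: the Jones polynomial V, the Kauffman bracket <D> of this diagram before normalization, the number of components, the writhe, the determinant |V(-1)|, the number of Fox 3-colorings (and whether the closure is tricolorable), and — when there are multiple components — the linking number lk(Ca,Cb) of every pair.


Jones polynomial: V(q) = -q^-13 + q^-12 - q^-11 + q^-10 - q^-9 + q^-8 - q^-7 + q^-6 + q^-4
<D> = -A^-11 - A^-3 + A - A^5 + A^9 - A^13 + A^17 - A^21 + A^25; writhe -9
components 1, writhe -9 (9 crossings)
3-colorings: 9 of 3^9, det 9 — tricolorable
note: V spans 9 powers of q: at least 9 crossings in any diagram


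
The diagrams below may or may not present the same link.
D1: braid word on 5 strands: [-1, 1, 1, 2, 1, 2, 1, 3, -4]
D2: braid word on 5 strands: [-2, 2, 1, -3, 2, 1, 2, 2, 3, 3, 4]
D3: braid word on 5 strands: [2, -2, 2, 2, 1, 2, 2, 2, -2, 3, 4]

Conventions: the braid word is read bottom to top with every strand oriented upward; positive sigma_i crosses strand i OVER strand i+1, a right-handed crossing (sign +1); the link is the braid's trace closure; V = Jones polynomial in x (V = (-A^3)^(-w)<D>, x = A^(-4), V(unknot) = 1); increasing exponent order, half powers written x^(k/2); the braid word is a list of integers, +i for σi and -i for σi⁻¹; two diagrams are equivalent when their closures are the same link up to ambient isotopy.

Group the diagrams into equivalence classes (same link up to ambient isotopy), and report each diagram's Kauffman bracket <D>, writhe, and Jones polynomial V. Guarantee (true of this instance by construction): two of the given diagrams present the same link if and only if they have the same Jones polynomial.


equivalence classes: {D1, D2, D3}
D1 (bracket A^-7 - A^-3 + A + A^9; 9 crossings at w = +5): V = -x^(3/2) - x^(7/2) + x^(9/2) - x^(11/2)
V(D2) = -x^(3/2) - x^(7/2) + x^(9/2) - x^(11/2)  (w +7, c 11, <D> = A^-1 - A^3 + A^7 + A^15)
D3 (bracket A^-1 - A^3 + A^7 + A^15; 11 crossings at w = +7): V = -x^(3/2) - x^(7/2) + x^(9/2) - x^(11/2)
key observation: all 3 diagrams share one V(x), hence one class


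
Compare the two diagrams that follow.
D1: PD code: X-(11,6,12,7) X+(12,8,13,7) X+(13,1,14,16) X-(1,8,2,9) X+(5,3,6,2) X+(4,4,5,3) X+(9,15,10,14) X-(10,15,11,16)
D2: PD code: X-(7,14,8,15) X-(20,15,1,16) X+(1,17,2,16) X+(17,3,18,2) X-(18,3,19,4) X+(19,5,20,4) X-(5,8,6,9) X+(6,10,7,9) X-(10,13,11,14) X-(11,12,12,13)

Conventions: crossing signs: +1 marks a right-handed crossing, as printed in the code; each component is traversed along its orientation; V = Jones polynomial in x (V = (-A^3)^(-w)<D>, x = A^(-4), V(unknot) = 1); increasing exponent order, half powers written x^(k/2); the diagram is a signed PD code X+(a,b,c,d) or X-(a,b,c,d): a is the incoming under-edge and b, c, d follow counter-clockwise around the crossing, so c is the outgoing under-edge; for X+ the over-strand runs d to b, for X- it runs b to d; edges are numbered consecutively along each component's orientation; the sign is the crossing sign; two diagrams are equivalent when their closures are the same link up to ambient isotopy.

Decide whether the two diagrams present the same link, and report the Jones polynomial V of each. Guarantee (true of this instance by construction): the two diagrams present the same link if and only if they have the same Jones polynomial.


equivalent: yes
D1 (bracket A^6; 8 crossings at w = +2): V = 1
V(D2) = 1  [10 crossings, <D> = A^-6, w = -2]
observation: all 2 diagrams share one V(x), hence one class


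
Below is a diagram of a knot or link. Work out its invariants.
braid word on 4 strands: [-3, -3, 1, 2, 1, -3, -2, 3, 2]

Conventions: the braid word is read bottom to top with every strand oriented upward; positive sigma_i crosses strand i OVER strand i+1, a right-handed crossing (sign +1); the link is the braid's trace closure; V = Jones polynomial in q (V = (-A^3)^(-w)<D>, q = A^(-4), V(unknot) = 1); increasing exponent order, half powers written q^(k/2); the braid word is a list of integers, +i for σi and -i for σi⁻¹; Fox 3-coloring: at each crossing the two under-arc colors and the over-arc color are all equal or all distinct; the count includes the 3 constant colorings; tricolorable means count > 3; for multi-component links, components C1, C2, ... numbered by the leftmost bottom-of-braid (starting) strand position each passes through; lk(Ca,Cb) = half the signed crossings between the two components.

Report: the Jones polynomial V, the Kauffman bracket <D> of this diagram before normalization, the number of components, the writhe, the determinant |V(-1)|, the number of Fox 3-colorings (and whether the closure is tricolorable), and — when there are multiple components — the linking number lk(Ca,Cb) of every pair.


Jones polynomial: V(q) = -q^-3 + q^-2 - q^-1 + 3 - q + q^2 - q^3
<D> = A^-9 - A^-5 + A^-1 - 3A^3 + A^7 - A^11 + A^15; writhe +1
components 1, writhe +1 (9 crossings)
3-colorings: 27 of 3^9, det 9 — tricolorable
note: the span of V is 6, forcing >= 6 crossings in any diagram


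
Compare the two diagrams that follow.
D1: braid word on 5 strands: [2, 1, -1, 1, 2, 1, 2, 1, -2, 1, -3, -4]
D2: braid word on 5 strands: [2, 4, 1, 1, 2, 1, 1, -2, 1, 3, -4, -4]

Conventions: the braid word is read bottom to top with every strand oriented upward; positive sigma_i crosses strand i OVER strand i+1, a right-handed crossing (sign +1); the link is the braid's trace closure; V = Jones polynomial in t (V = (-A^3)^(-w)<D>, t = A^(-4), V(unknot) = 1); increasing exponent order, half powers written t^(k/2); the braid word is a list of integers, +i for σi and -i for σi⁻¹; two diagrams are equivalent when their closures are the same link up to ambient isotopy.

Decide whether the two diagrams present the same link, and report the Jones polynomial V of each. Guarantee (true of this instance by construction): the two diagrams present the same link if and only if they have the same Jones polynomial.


same link: yes
V(D1) = t^2 + t^4 - t^5 + t^6 - t^7  [12 crossings, <D> = -A^-16 + A^-12 - A^-8 + A^-4 + A^4, w = +4]
D2 (bracket -A^-10 + A^-6 - A^-2 + A^2 + A^10; 12 crossings at w = +6): V = t^2 + t^4 - t^5 + t^6 - t^7
note: one V(t) for all 2 diagrams — one class (guaranteed)


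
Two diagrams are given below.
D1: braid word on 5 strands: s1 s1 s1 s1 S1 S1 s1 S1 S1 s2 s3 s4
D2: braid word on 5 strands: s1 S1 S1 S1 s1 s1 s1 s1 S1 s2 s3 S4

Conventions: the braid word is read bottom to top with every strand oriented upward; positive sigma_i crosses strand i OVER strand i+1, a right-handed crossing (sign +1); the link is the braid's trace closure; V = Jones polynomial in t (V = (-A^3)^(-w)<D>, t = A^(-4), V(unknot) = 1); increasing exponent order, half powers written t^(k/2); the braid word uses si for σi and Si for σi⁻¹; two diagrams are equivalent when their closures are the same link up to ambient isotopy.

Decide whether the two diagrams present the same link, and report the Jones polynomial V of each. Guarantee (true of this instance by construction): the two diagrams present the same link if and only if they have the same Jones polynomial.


equivalent: yes
V(D1) = 1  (w +4, c 12, <D> = A^12)
D2 (bracket A^6; 12 crossings at w = +2): V = 1
why: all 2 diagrams share one V(t), hence one class


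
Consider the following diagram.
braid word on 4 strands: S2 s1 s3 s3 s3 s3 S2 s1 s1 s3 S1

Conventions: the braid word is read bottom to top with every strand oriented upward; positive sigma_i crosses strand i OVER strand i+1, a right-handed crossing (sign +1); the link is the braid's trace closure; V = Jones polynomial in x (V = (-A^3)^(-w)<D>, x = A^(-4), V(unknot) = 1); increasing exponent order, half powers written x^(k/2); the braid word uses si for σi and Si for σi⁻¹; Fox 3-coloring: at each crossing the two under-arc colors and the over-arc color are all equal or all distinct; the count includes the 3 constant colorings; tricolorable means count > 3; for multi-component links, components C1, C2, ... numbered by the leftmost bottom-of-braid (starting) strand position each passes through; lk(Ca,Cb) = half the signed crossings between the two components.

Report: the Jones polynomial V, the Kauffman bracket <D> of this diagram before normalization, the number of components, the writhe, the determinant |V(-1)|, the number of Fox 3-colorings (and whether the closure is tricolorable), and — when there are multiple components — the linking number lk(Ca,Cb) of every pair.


V = 1 - 2x + 3x^2 - 4x^3 + 6x^4 - 5x^5 + 5x^6 - 4x^7 + 2x^8 - x^9
<D> = A^-21 - 2A^-17 + 4A^-13 - 5A^-9 + 5A^-5 - 6A^-1 + 4A^3 - 3A^7 + 2A^11 - A^15 (w = +5)
1 component over 11 crossings, w = +5
9 Fox colorings among 3^11, |V(-1)| = 33: tricolorable
why: w = +5 (over 11 crossings) is diagram-only; (-A^3)^(-5) removes it from V


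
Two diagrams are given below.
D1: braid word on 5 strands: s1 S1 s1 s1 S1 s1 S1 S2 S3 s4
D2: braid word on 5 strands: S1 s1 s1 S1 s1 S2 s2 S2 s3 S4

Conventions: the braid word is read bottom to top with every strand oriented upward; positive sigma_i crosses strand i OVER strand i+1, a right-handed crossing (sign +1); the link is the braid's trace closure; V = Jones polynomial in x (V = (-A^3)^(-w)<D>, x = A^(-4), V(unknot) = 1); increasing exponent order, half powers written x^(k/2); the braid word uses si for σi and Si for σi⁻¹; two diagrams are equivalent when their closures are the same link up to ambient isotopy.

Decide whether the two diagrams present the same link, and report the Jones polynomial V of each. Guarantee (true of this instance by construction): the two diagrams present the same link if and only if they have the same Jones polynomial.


same link: yes
V(D1) = 1  [10 crossings, <D> = 1, w = 0]
V(D2) = 1  (w 0, c 10, <D> = 1)
note: D2 (10 crossings) and D1 (10) are Markov-related braid presentations


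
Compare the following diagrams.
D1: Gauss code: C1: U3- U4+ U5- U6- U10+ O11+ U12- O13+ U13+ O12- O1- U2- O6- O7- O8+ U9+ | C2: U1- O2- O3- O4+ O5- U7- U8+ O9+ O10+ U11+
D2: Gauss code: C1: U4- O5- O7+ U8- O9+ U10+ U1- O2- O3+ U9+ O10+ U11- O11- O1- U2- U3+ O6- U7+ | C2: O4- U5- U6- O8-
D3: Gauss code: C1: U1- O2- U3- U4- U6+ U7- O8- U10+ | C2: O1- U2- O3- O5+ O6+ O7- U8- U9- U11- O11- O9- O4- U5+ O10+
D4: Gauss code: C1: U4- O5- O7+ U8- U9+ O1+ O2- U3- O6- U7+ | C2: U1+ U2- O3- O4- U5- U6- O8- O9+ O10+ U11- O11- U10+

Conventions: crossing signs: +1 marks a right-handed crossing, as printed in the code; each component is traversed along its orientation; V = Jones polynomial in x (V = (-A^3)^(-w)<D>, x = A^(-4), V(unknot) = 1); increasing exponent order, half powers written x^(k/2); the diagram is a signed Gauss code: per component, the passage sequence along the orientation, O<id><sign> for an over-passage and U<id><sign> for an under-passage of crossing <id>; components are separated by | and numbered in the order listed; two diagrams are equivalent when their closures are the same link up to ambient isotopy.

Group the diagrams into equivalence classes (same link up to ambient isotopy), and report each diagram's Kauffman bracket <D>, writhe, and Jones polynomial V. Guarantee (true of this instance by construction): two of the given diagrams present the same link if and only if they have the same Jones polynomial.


grouping into links: {D1} | {D2, D3, D4}
V(D1) = -x^(-1/2) - x^(1/2)  (w -1, c 13, <D> = A^-5 + A^-1)
V(D2) = -x^(-9/2) - x^(-5/2) + x^(-3/2) - x^(-1/2)  (w -3, c 11, <D> = A^-7 - A^-3 + A + A^9)
V(D3) = -x^(-9/2) - x^(-5/2) + x^(-3/2) - x^(-1/2)  [11 crossings, <D> = A^-13 - A^-9 + A^-5 + A^3, w = -5]
V(D4) = -x^(-9/2) - x^(-5/2) + x^(-3/2) - x^(-1/2)  (w -3, c 11, <D> = A^-7 - A^-3 + A + A^9)
why: 2 values of V(x) split the 4 diagrams
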